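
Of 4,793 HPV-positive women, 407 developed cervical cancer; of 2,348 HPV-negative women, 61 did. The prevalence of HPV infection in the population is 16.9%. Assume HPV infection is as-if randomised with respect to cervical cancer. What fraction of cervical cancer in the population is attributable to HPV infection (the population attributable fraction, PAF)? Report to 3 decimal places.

PAF ≈ 0.277

p₁ = P(outcome | exposed) = 407/4793 = 0.084916
p₀ = P(outcome | unexposed) = 61/2348 = 0.02598
Overall risk P(Y=1) = π·p₁ + (1−π)·p₀ = 0.169×0.084916 + 0.831×0.02598 = 0.03594.
Under exogeneity, PAF = [P(Y=1) − p₀] / P(Y=1).
PAF = (0.03594 − 0.02598) / 0.03594 ≈ 0.2771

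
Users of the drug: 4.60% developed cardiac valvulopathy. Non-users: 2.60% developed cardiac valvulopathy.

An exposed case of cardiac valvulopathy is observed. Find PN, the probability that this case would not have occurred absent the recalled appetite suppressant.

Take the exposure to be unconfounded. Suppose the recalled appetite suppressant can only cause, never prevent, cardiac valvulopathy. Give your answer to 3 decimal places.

PN ≈ 0.435

p₁ = 0.046, p₀ = 0.026.
Under exogeneity and monotonicity, PN = (p₁ − p₀) / p₁.
PN = (0.046 − 0.026) / 0.046 = 0.02 / 0.046 ≈ 0.4348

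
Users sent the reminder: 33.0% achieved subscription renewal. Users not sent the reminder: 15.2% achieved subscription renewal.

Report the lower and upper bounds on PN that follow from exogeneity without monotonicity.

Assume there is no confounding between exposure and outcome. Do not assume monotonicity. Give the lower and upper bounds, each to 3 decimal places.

0.539 ≤ PN ≤ 1.000

p₁ = 0.33, p₀ = 0.152.
Under exogeneity alone the bounds on PN are max{0,(p₁−p₀)/p₁} ≤ PN ≤ min{1,(1−p₀)/p₁}.
  lower = (p₁ − p₀)/p₁ = 0.178 / 0.33 ≈ 0.5394
  upper = min{1, (1 − p₀)/p₁} = 0.848 / 0.33 ≈ 2.5697 → capped at 1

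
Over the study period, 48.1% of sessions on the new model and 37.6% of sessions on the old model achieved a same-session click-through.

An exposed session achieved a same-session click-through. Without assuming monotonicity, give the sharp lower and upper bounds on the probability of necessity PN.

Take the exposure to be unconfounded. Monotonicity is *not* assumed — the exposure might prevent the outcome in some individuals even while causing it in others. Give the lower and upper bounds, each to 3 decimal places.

0.218 ≤ PN ≤ 1.000

p₁ = 0.481, p₀ = 0.376.
Under exogeneity alone the bounds on PN are max{0,(p₁−p₀)/p₁} ≤ PN ≤ min{1,(1−p₀)/p₁}.
  lower = (p₁ − p₀)/p₁ = 0.105 / 0.481 ≈ 0.2183
  upper = min{1, (1 − p₀)/p₁} = 0.624 / 0.481 ≈ 1.2973 → capped at 1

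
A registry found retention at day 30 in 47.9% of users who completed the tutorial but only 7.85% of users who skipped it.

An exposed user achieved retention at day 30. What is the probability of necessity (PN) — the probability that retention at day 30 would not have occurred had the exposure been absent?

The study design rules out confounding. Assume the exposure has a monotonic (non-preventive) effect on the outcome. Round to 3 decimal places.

p₁ = 0.479, p₀ = 0.0785.
Under exogeneity and monotonicity, PN = (p₁ − p₀) / p₁.
PN = (0.479 − 0.0785) / 0.479 = 0.4005 / 0.479 ≈ 0.8361

PN ≈ 0.836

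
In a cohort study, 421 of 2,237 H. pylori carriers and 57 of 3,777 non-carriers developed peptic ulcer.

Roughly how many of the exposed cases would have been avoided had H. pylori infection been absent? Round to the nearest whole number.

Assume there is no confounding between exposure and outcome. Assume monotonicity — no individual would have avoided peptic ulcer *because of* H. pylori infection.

about 387 cases

p₁ = P(outcome | exposed) = 421/2237 = 0.1882
p₀ = P(outcome | unexposed) = 57/3777 = 0.015091
PN = (p₁ − p₀)/p₁ = (0.1882 − 0.015091) / 0.1882 ≈ 0.91981.
Attributable cases ≈ PN × (exposed cases) = 0.91981 × 421 ≈ 387.24.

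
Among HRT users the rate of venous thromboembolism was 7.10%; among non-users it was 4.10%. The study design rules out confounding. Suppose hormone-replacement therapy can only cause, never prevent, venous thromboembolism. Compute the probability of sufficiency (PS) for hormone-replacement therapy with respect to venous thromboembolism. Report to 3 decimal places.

p₁ = 0.071, p₀ = 0.041.
Under exogeneity and monotonicity, PS = (p₁ − p₀) / (1 − p₀).
PS = (0.071 − 0.041) / (1 − 0.041) = 0.03 / 0.959 ≈ 0.0313

PS ≈ 0.031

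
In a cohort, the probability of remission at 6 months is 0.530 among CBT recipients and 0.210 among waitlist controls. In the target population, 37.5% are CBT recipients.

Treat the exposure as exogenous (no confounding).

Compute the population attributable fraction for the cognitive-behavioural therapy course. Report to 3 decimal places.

Let p₁ = 0.53, p₀ = 0.21.
Overall risk P(Y=1) = π·p₁ + (1−π)·p₀ = 0.375×0.53 + 0.625×0.21 = 0.33.
Under exogeneity, PAF = [P(Y=1) − p₀] / P(Y=1).
PAF = (0.33 − 0.21) / 0.33 ≈ 0.3636

PAF ≈ 0.364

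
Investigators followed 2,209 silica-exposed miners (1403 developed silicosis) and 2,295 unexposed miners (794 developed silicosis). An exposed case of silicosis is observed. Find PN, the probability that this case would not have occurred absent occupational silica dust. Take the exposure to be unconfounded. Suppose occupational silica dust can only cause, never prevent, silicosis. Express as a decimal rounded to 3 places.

PN ≈ 0.455

p₁ = P(outcome | exposed) = 1403/2209 = 0.63513
p₀ = P(outcome | unexposed) = 794/2295 = 0.34597
Under exogeneity and monotonicity, PN = (p₁ − p₀) / p₁.
PN = (0.63513 − 0.34597) / 0.63513 = 0.28916 / 0.63513 ≈ 0.4553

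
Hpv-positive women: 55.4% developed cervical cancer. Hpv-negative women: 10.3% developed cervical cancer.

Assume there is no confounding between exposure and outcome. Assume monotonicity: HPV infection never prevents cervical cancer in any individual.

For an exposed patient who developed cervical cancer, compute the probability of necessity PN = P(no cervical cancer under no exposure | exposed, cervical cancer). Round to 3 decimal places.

p₁ = 0.554, p₀ = 0.103.
Under exogeneity and monotonicity, PN = (p₁ − p₀) / p₁.
PN = (0.554 − 0.103) / 0.554 = 0.451 / 0.554 ≈ 0.8141

PN ≈ 0.814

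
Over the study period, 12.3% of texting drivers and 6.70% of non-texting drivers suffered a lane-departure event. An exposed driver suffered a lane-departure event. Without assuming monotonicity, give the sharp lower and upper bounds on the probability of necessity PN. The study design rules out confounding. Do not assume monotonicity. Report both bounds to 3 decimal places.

0.455 ≤ PN ≤ 1.000

p₁ = 0.123, p₀ = 0.067.
Under exogeneity alone the bounds on PN are max{0,(p₁−p₀)/p₁} ≤ PN ≤ min{1,(1−p₀)/p₁}.
  lower = (p₁ − p₀)/p₁ = 0.056 / 0.123 ≈ 0.4553
  upper = min{1, (1 − p₀)/p₁} = 0.933 / 0.123 ≈ 7.5854 → capped at 1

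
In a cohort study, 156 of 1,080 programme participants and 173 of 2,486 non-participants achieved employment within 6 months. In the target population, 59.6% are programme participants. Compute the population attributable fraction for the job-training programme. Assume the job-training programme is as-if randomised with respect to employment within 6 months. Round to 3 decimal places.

p₁ = P(outcome | exposed) = 156/1080 = 0.14444
p₀ = P(outcome | unexposed) = 173/2486 = 0.06959
Overall risk P(Y=1) = π·p₁ + (1−π)·p₀ = 0.596×0.14444 + 0.404×0.06959 = 0.1142.
Under exogeneity, PAF = [P(Y=1) − p₀] / P(Y=1).
PAF = (0.1142 − 0.06959) / 0.1142 ≈ 0.3906

PAF ≈ 0.391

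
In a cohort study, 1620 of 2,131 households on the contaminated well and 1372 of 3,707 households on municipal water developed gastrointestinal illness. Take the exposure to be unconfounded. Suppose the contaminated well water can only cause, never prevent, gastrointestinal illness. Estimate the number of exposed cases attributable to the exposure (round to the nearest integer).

p₁ = P(outcome | exposed) = 1620/2131 = 0.76021
p₀ = P(outcome | unexposed) = 1372/3707 = 0.37011
PN = (p₁ − p₀)/p₁ = (0.76021 − 0.37011) / 0.76021 ≈ 0.51314.
Attributable cases ≈ PN × (exposed cases) = 0.51314 × 1620 ≈ 831.29.

about 831 cases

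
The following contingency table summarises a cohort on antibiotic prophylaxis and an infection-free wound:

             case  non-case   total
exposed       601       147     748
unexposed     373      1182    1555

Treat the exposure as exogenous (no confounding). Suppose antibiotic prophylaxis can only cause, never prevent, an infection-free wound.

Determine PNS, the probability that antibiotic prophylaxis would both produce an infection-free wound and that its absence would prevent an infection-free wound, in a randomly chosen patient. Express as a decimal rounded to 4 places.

p₁ = P(outcome | exposed) = 601/748 = 0.80348
p₀ = P(outcome | unexposed) = 373/1555 = 0.23987
Under exogeneity and monotonicity, PNS = p₁ − p₀.
PNS = 0.80348 − 0.23987 = 0.5636

PNS ≈ 0.5636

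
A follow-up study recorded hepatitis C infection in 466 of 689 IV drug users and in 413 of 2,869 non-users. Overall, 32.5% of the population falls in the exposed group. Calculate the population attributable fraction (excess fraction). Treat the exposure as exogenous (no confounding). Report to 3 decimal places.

p₁ = P(outcome | exposed) = 466/689 = 0.67634
p₀ = P(outcome | unexposed) = 413/2869 = 0.14395
Overall risk P(Y=1) = π·p₁ + (1−π)·p₀ = 0.325×0.67634 + 0.675×0.14395 = 0.31698.
Under exogeneity, PAF = [P(Y=1) − p₀] / P(Y=1).
PAF = (0.31698 − 0.14395) / 0.31698 ≈ 0.5459

PAF ≈ 0.546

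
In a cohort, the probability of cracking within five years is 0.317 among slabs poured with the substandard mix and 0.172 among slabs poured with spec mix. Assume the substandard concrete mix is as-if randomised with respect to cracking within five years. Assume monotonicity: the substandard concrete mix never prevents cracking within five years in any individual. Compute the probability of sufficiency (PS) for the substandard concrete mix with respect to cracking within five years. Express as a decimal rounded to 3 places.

Let p₁ = 0.317, p₀ = 0.172.
Under exogeneity and monotonicity, PS = (p₁ − p₀) / (1 − p₀).
PS = (0.317 − 0.172) / (1 − 0.172) = 0.145 / 0.828 ≈ 0.1751

PS ≈ 0.175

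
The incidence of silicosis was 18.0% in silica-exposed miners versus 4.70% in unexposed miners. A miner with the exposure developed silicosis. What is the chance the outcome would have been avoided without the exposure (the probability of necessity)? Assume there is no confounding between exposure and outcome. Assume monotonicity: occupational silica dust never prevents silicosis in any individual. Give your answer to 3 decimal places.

PN ≈ 0.739

p₁ = 0.18, p₀ = 0.047.
Under exogeneity and monotonicity, PN = (p₁ − p₀) / p₁.
PN = (0.18 − 0.047) / 0.18 = 0.133 / 0.18 ≈ 0.7389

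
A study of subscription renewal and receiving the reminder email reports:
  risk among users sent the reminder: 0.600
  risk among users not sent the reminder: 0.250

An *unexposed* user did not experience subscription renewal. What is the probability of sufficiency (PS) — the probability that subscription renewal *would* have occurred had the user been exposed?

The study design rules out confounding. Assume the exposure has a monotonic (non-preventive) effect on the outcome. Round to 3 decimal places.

Let p₁ = 0.6, p₀ = 0.25.
Under exogeneity and monotonicity, PS = (p₁ − p₀) / (1 − p₀).
PS = (0.6 − 0.25) / (1 − 0.25) = 0.35 / 0.75 ≈ 0.4667

PS ≈ 0.467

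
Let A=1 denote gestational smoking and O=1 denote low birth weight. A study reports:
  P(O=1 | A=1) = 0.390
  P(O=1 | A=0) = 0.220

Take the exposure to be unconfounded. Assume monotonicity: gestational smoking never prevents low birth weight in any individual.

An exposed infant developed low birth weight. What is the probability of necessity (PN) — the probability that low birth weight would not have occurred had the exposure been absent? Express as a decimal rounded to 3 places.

PN ≈ 0.436

Let p₁ = 0.39, p₀ = 0.22.
Under exogeneity and monotonicity, PN = (p₁ − p₀) / p₁.
PN = (0.39 − 0.22) / 0.39 = 0.17 / 0.39 ≈ 0.4359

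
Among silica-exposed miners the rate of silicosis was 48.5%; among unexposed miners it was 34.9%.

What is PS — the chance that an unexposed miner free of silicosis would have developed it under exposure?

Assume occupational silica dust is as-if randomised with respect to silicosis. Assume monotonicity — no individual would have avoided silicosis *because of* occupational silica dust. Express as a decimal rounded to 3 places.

PS ≈ 0.209

p₁ = 0.485, p₀ = 0.349.
Under exogeneity and monotonicity, PS = (p₁ − p₀) / (1 − p₀).
PS = (0.485 − 0.349) / (1 − 0.349) = 0.136 / 0.651 ≈ 0.2089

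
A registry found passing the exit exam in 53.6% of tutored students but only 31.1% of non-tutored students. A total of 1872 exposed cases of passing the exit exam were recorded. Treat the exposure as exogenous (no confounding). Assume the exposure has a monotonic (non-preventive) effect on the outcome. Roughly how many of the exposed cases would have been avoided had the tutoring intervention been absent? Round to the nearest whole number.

p₁ = 0.536, p₀ = 0.311.
PN = (p₁ − p₀)/p₁ = (0.536 − 0.311) / 0.536 ≈ 0.41978.
Attributable cases ≈ PN × (exposed cases) = 0.41978 × 1872 ≈ 785.82.

about 786 cases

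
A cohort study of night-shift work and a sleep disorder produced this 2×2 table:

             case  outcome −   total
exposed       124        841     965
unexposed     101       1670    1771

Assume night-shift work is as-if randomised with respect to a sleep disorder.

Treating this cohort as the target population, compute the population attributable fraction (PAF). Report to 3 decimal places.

p₁ = P(outcome | exposed) = 124/965 = 0.1285
p₀ = P(outcome | unexposed) = 101/1771 = 0.05703
Exposure prevalence π = 965/2736 = 0.3527; overall risk P(Y=1) = 0.082237.
Under exogeneity, PAF = [P(Y=1) − p₀]/P(Y=1).
PAF = (0.082237 − 0.05703) / 0.082237 ≈ 0.3065

PAF ≈ 0.307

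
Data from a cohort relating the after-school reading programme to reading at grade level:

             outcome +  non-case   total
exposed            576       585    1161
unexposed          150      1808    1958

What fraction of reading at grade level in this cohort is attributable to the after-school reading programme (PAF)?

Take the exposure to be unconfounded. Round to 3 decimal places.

PAF ≈ 0.671

p₁ = P(outcome | exposed) = 576/1161 = 0.49612
p₀ = P(outcome | unexposed) = 150/1958 = 0.076609
Exposure prevalence π = 1161/3119 = 0.37223; overall risk P(Y=1) = 0.23277.
Under exogeneity, PAF = [P(Y=1) − p₀]/P(Y=1).
PAF = (0.23277 − 0.076609) / 0.23277 ≈ 0.6709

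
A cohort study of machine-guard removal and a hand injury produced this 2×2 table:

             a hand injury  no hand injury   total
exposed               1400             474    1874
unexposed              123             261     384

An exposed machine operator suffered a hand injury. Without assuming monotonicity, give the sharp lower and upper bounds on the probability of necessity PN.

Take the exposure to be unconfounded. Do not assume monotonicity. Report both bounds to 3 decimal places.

p₁ = P(outcome | exposed) = 1400/1874 = 0.74707
p₀ = P(outcome | unexposed) = 123/384 = 0.32031
Under exogeneity alone the bounds on PN are max{0,(p₁−p₀)/p₁} ≤ PN ≤ min{1,(1−p₀)/p₁}.
  lower = (p₁ − p₀)/p₁ = 0.42675 / 0.74707 ≈ 0.5712
  upper = min{1, (1 − p₀)/p₁} = 0.67969 / 0.74707 ≈ 0.9098

0.571 ≤ PN ≤ 0.910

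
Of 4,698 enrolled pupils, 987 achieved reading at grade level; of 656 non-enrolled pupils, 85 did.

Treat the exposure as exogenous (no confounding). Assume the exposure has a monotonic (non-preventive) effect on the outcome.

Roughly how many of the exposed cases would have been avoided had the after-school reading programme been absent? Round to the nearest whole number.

about 378 cases

p₁ = P(outcome | exposed) = 987/4698 = 0.21009
p₀ = P(outcome | unexposed) = 85/656 = 0.12957
PN = (p₁ − p₀)/p₁ = (0.21009 − 0.12957) / 0.21009 ≈ 0.38325.
Attributable cases ≈ PN × (exposed cases) = 0.38325 × 987 ≈ 378.27.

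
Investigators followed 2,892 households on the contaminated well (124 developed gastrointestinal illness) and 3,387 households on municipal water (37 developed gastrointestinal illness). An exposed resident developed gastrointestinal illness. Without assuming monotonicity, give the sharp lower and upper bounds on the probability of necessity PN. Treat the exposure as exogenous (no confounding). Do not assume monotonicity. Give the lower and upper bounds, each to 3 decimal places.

p₁ = P(outcome | exposed) = 124/2892 = 0.042877
p₀ = P(outcome | unexposed) = 37/3387 = 0.010924
Under exogeneity alone the bounds on PN are max{0,(p₁−p₀)/p₁} ≤ PN ≤ min{1,(1−p₀)/p₁}.
  lower = (p₁ − p₀)/p₁ = 0.031953 / 0.042877 ≈ 0.7452
  upper = min{1, (1 − p₀)/p₁} = 0.98908 / 0.042877 ≈ 23.0678 → capped at 1

0.745 ≤ PN ≤ 1.000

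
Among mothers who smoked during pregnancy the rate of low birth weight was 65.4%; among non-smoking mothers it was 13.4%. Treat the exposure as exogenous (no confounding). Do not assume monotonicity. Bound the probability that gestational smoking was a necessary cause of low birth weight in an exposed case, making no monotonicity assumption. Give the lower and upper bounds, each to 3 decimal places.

0.795 ≤ PN ≤ 1.000

p₁ = 0.654, p₀ = 0.134.
Under exogeneity alone the bounds on PN are max{0,(p₁−p₀)/p₁} ≤ PN ≤ min{1,(1−p₀)/p₁}.
  lower = (p₁ − p₀)/p₁ = 0.52 / 0.654 ≈ 0.7951
  upper = min{1, (1 − p₀)/p₁} = 0.866 / 0.654 ≈ 1.3242 → capped at 1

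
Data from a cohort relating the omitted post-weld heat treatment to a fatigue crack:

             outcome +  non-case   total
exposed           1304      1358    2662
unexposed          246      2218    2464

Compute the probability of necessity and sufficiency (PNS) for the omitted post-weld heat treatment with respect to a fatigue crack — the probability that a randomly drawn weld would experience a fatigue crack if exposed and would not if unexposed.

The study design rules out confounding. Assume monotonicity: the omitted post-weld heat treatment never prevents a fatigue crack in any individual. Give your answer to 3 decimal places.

p₁ = P(outcome | exposed) = 1304/2662 = 0.48986
p₀ = P(outcome | unexposed) = 246/2464 = 0.099838
Under exogeneity and monotonicity, PNS = p₁ − p₀.
PNS = 0.48986 − 0.099838 = 0.39002

PNS ≈ 0.390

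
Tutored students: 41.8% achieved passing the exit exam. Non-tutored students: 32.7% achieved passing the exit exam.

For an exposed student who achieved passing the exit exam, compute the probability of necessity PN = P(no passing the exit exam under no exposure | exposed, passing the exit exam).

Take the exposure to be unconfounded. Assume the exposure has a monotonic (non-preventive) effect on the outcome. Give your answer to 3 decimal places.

PN ≈ 0.218

p₁ = 0.418, p₀ = 0.327.
Under exogeneity and monotonicity, PN = (p₁ − p₀) / p₁.
PN = (0.418 − 0.327) / 0.418 = 0.091 / 0.418 ≈ 0.2177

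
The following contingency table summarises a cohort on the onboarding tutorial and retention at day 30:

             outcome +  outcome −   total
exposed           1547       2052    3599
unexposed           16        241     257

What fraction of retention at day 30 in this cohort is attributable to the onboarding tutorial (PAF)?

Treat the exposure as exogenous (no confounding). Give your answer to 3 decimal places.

p₁ = P(outcome | exposed) = 1547/3599 = 0.42984
p₀ = P(outcome | unexposed) = 16/257 = 0.062257
Exposure prevalence π = 3599/3856 = 0.93335; overall risk P(Y=1) = 0.40534.
Under exogeneity, PAF = [P(Y=1) − p₀]/P(Y=1).
PAF = (0.40534 − 0.062257) / 0.40534 ≈ 0.8464

PAF ≈ 0.846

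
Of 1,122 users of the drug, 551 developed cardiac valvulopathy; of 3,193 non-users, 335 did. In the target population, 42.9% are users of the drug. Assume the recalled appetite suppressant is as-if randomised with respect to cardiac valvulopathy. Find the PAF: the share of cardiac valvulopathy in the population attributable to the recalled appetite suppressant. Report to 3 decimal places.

p₁ = P(outcome | exposed) = 551/1122 = 0.49109
p₀ = P(outcome | unexposed) = 335/3193 = 0.10492
Overall risk P(Y=1) = π·p₁ + (1−π)·p₀ = 0.429×0.49109 + 0.571×0.10492 = 0.27058.
Under exogeneity, PAF = [P(Y=1) − p₀] / P(Y=1).
PAF = (0.27058 − 0.10492) / 0.27058 ≈ 0.6123

PAF ≈ 0.612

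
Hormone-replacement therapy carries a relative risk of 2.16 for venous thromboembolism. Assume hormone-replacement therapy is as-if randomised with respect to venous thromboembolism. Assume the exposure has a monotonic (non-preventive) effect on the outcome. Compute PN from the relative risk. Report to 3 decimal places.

Under exogeneity and monotonicity, PN = (RR − 1) / RR = 1 − 1/RR.
PN = (2.16 − 1) / 2.16 = 1.16 / 2.16 ≈ 0.5370

PN ≈ 0.537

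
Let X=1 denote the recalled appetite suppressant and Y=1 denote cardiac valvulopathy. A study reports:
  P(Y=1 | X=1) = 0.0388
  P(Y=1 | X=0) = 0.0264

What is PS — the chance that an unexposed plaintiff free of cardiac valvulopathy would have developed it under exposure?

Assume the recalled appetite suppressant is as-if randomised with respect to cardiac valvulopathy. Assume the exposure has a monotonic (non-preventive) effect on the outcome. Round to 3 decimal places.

Let p₁ = 0.0388, p₀ = 0.0264.
Under exogeneity and monotonicity, PS = (p₁ − p₀) / (1 − p₀).
PS = (0.0388 − 0.0264) / (1 − 0.0264) = 0.0124 / 0.9736 ≈ 0.0127

PS ≈ 0.013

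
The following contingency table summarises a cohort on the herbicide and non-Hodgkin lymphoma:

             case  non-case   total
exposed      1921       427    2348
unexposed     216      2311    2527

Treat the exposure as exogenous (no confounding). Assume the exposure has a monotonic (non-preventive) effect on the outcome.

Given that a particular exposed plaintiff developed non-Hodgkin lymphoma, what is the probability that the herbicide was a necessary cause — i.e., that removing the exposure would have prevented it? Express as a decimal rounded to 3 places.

p₁ = P(outcome | exposed) = 1921/2348 = 0.81814
p₀ = P(outcome | unexposed) = 216/2527 = 0.085477
Under exogeneity and monotonicity, PN = (p₁ − p₀)/p₁.
PN = (0.81814 − 0.085477) / 0.81814 ≈ 0.8955

PN ≈ 0.896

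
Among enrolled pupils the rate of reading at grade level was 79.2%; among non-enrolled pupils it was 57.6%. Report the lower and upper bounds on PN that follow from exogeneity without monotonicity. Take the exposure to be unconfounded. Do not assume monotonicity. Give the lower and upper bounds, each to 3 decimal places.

0.273 ≤ PN ≤ 0.535

p₁ = 0.792, p₀ = 0.576.
Under exogeneity alone the bounds on PN are max{0,(p₁−p₀)/p₁} ≤ PN ≤ min{1,(1−p₀)/p₁}.
  lower = (p₁ − p₀)/p₁ = 0.216 / 0.792 ≈ 0.2727
  upper = min{1, (1 − p₀)/p₁} = 0.424 / 0.792 ≈ 0.5354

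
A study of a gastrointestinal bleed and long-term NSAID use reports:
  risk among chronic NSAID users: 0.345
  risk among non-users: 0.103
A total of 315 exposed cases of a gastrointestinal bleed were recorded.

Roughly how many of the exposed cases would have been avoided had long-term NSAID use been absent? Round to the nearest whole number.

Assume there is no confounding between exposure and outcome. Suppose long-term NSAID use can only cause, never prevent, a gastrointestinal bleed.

Let p₁ = 0.345, p₀ = 0.103.
PN = (p₁ − p₀)/p₁ = (0.345 − 0.103) / 0.345 ≈ 0.70145.
Attributable cases ≈ PN × (exposed cases) = 0.70145 × 315 ≈ 220.96.

about 221 cases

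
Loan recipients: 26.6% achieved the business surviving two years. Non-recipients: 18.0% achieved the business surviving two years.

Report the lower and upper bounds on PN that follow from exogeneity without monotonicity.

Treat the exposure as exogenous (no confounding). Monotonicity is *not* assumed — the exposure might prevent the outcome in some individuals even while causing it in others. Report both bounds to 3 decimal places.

p₁ = 0.266, p₀ = 0.18.
Under exogeneity alone the bounds on PN are max{0,(p₁−p₀)/p₁} ≤ PN ≤ min{1,(1−p₀)/p₁}.
  lower = (p₁ − p₀)/p₁ = 0.086 / 0.266 ≈ 0.3233
  upper = min{1, (1 − p₀)/p₁} = 0.82 / 0.266 ≈ 3.0827 → capped at 1

0.323 ≤ PN ≤ 1.000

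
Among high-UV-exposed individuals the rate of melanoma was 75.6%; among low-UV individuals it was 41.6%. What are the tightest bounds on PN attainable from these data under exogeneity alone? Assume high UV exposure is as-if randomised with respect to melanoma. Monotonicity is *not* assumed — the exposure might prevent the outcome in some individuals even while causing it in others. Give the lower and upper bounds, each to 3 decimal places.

p₁ = 0.756, p₀ = 0.416.
Under exogeneity alone the bounds on PN are max{0,(p₁−p₀)/p₁} ≤ PN ≤ min{1,(1−p₀)/p₁}.
  lower = (p₁ − p₀)/p₁ = 0.34 / 0.756 ≈ 0.4497
  upper = min{1, (1 − p₀)/p₁} = 0.584 / 0.756 ≈ 0.7725

0.450 ≤ PN ≤ 0.772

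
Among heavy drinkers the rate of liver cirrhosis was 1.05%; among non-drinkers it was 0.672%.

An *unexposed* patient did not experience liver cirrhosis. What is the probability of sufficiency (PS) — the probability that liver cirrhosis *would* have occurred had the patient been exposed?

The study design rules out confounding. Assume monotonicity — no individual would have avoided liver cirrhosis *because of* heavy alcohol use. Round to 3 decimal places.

PS ≈ 0.004

p₁ = 0.0105, p₀ = 0.00672.
Under exogeneity and monotonicity, PS = (p₁ − p₀) / (1 − p₀).
PS = (0.0105 − 0.00672) / (1 − 0.00672) = 0.00378 / 0.99328 ≈ 0.0038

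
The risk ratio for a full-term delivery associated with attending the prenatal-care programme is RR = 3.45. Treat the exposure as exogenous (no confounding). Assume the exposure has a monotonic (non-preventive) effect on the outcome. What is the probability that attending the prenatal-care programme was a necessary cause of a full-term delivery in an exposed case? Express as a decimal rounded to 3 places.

PN ≈ 0.710

Under exogeneity and monotonicity, PN = (RR − 1) / RR = 1 − 1/RR.
PN = (3.45 − 1) / 3.45 = 2.45 / 3.45 ≈ 0.7101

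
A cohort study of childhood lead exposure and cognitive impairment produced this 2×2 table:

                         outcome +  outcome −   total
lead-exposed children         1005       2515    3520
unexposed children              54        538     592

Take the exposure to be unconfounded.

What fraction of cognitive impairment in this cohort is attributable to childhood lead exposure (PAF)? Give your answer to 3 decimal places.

PAF ≈ 0.646

p₁ = P(outcome | exposed) = 1005/3520 = 0.28551
p₀ = P(outcome | unexposed) = 54/592 = 0.091216
Exposure prevalence π = 3520/4112 = 0.85603; overall risk P(Y=1) = 0.25754.
Under exogeneity, PAF = [P(Y=1) − p₀]/P(Y=1).
PAF = (0.25754 − 0.091216) / 0.25754 ≈ 0.6458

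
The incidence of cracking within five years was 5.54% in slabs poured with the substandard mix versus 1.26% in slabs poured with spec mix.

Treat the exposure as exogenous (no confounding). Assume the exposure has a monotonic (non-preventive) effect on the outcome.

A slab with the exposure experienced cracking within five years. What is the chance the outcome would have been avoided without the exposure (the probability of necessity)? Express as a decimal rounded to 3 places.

PN ≈ 0.773

p₁ = 0.0554, p₀ = 0.0126.
Under exogeneity and monotonicity, PN = (p₁ − p₀) / p₁.
PN = (0.0554 − 0.0126) / 0.0554 = 0.0428 / 0.0554 ≈ 0.7726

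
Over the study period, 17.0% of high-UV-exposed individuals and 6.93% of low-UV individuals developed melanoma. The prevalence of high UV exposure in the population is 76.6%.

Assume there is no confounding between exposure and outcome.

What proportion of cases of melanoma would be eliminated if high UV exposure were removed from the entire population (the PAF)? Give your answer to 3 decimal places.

p₁ = 0.17, p₀ = 0.0693.
Overall risk P(Y=1) = π·p₁ + (1−π)·p₀ = 0.766×0.17 + 0.234×0.0693 = 0.14644.
Under exogeneity, PAF = [P(Y=1) − p₀] / P(Y=1).
PAF = (0.14644 − 0.0693) / 0.14644 ≈ 0.5268

PAF ≈ 0.527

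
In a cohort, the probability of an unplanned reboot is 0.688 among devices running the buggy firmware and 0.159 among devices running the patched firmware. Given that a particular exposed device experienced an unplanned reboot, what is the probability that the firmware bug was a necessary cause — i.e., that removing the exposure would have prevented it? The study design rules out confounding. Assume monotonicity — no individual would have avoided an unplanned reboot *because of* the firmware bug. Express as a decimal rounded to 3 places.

PN ≈ 0.769

Let p₁ = 0.688, p₀ = 0.159.
Under exogeneity and monotonicity, PN = (p₁ − p₀) / p₁.
PN = (0.688 − 0.159) / 0.688 = 0.529 / 0.688 ≈ 0.7689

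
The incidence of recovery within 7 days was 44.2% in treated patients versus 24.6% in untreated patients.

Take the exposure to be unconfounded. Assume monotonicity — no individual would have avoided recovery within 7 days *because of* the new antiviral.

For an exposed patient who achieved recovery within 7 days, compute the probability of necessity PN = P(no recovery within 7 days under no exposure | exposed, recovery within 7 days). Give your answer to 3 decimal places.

PN ≈ 0.443

p₁ = 0.442, p₀ = 0.246.
Under exogeneity and monotonicity, PN = (p₁ − p₀) / p₁.
PN = (0.442 − 0.246) / 0.442 = 0.196 / 0.442 ≈ 0.4434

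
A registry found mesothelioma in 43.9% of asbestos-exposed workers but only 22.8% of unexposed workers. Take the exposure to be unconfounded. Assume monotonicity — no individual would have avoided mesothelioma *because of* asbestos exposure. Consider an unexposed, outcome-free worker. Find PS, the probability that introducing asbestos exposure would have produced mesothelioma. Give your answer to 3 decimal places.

p₁ = 0.439, p₀ = 0.228.
Under exogeneity and monotonicity, PS = (p₁ − p₀) / (1 − p₀).
PS = (0.439 − 0.228) / (1 − 0.228) = 0.211 / 0.772 ≈ 0.2733

PS ≈ 0.273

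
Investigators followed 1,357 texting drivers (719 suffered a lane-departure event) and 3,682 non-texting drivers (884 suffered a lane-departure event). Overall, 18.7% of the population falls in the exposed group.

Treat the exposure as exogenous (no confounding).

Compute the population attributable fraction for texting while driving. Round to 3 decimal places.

p₁ = P(outcome | exposed) = 719/1357 = 0.52985
p₀ = P(outcome | unexposed) = 884/3682 = 0.24009
Overall risk P(Y=1) = π·p₁ + (1−π)·p₀ = 0.187×0.52985 + 0.813×0.24009 = 0.29427.
Under exogeneity, PAF = [P(Y=1) − p₀] / P(Y=1).
PAF = (0.29427 − 0.24009) / 0.29427 ≈ 0.1841

PAF ≈ 0.184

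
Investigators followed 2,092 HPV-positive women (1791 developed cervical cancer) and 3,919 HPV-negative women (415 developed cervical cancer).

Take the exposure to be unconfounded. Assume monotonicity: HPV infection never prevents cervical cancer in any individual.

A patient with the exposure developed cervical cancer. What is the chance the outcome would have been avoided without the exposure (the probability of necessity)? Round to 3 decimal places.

p₁ = P(outcome | exposed) = 1791/2092 = 0.85612
p₀ = P(outcome | unexposed) = 415/3919 = 0.10589
Under exogeneity and monotonicity, PN = (p₁ − p₀) / p₁.
PN = (0.85612 − 0.10589) / 0.85612 = 0.75022 / 0.85612 ≈ 0.8763

PN ≈ 0.876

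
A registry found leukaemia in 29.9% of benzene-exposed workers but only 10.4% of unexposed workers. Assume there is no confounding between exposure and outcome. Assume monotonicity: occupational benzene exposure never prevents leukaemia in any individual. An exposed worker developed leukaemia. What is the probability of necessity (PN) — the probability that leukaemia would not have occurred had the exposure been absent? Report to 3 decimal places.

PN ≈ 0.652

p₁ = 0.299, p₀ = 0.104.
Under exogeneity and monotonicity, PN = (p₁ − p₀) / p₁.
PN = (0.299 − 0.104) / 0.299 = 0.195 / 0.299 ≈ 0.6522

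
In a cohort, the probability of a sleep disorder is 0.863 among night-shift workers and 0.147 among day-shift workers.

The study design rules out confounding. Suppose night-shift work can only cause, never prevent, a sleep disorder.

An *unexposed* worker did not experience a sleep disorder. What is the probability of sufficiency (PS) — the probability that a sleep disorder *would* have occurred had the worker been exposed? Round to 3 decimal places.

Let p₁ = 0.863, p₀ = 0.147.
Under exogeneity and monotonicity, PS = (p₁ − p₀) / (1 − p₀).
PS = (0.863 − 0.147) / (1 − 0.147) = 0.716 / 0.853 ≈ 0.8394

PS ≈ 0.839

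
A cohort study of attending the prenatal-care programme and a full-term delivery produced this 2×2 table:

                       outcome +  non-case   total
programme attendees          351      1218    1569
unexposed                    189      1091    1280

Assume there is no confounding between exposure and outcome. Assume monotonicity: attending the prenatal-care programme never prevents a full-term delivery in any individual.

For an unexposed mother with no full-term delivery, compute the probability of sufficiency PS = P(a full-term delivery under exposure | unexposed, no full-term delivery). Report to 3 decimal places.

p₁ = P(outcome | exposed) = 351/1569 = 0.22371
p₀ = P(outcome | unexposed) = 189/1280 = 0.14766
Under exogeneity and monotonicity, PS = (p₁ − p₀)/(1 − p₀).
PS = (0.22371 − 0.14766) / 0.85234 ≈ 0.0892

PS ≈ 0.089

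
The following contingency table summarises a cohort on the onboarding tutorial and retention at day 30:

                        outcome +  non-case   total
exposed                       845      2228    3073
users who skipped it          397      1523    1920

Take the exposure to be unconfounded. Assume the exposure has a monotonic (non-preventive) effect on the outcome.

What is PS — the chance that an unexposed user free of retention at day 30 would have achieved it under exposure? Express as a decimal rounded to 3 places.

PS ≈ 0.086

p₁ = P(outcome | exposed) = 845/3073 = 0.27498
p₀ = P(outcome | unexposed) = 397/1920 = 0.20677
Under exogeneity and monotonicity, PS = (p₁ − p₀) / (1 − p₀).
PS = (0.27498 − 0.20677) / (1 − 0.20677) = 0.068205 / 0.79323 ≈ 0.0860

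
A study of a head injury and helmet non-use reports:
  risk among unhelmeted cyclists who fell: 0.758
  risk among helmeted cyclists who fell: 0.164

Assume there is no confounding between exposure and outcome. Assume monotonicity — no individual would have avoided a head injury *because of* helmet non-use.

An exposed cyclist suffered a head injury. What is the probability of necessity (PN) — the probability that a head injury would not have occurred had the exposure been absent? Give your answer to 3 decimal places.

Let p₁ = 0.758, p₀ = 0.164.
Under exogeneity and monotonicity, PN = (p₁ − p₀) / p₁.
PN = (0.758 − 0.164) / 0.758 = 0.594 / 0.758 ≈ 0.7836

PN ≈ 0.784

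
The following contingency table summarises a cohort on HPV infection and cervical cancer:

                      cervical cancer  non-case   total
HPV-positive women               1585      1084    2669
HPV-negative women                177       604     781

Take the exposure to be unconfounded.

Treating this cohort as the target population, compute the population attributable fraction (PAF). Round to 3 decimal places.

p₁ = P(outcome | exposed) = 1585/2669 = 0.59386
p₀ = P(outcome | unexposed) = 177/781 = 0.22663
Exposure prevalence π = 2669/3450 = 0.77362; overall risk P(Y=1) = 0.51072.
Under exogeneity, PAF = [P(Y=1) − p₀]/P(Y=1).
PAF = (0.51072 − 0.22663) / 0.51072 ≈ 0.5563

PAF ≈ 0.556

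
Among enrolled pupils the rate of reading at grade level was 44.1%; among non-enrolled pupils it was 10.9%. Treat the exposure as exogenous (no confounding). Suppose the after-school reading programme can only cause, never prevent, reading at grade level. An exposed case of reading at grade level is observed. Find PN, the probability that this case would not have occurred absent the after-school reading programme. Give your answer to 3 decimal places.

PN ≈ 0.753

p₁ = 0.441, p₀ = 0.109.
Under exogeneity and monotonicity, PN = (p₁ − p₀) / p₁.
PN = (0.441 − 0.109) / 0.441 = 0.332 / 0.441 ≈ 0.7528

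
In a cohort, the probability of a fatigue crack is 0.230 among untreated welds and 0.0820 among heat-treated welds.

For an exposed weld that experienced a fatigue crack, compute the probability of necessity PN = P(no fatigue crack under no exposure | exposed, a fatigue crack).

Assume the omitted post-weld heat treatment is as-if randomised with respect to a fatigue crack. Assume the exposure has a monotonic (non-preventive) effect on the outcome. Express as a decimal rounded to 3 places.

PN ≈ 0.643

Let p₁ = 0.23, p₀ = 0.082.
Under exogeneity and monotonicity, PN = (p₁ − p₀) / p₁.
PN = (0.23 − 0.082) / 0.23 = 0.148 / 0.23 ≈ 0.6435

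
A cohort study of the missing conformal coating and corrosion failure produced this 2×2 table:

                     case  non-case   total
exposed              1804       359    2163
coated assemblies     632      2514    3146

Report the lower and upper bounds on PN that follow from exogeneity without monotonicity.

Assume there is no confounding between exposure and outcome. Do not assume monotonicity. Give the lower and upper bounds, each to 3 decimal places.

0.759 ≤ PN ≤ 0.958

p₁ = P(outcome | exposed) = 1804/2163 = 0.83403
p₀ = P(outcome | unexposed) = 632/3146 = 0.20089
Under exogeneity alone the bounds on PN are max{0,(p₁−p₀)/p₁} ≤ PN ≤ min{1,(1−p₀)/p₁}.
  lower = (p₁ − p₀)/p₁ = 0.63314 / 0.83403 ≈ 0.7591
  upper = min{1, (1 − p₀)/p₁} = 0.79911 / 0.83403 ≈ 0.9581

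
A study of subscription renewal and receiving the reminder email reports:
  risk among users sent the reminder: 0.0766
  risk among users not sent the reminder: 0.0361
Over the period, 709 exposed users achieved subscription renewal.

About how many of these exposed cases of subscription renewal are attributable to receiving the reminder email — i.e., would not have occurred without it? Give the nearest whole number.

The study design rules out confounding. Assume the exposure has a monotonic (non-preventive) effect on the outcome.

about 375 cases

Let p₁ = 0.0766, p₀ = 0.0361.
PN = (p₁ − p₀)/p₁ = (0.0766 − 0.0361) / 0.0766 ≈ 0.52872.
Attributable cases ≈ PN × (exposed cases) = 0.52872 × 709 ≈ 374.86.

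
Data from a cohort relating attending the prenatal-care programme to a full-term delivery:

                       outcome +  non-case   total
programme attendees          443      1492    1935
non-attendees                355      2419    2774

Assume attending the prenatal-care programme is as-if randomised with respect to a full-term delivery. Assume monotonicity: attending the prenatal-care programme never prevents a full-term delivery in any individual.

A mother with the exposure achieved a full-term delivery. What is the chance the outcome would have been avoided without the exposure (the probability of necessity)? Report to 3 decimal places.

p₁ = P(outcome | exposed) = 443/1935 = 0.22894
p₀ = P(outcome | unexposed) = 355/2774 = 0.12797
Under exogeneity and monotonicity, PN = (p₁ − p₀)/p₁.
PN = (0.22894 − 0.12797) / 0.22894 ≈ 0.4410

PN ≈ 0.441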